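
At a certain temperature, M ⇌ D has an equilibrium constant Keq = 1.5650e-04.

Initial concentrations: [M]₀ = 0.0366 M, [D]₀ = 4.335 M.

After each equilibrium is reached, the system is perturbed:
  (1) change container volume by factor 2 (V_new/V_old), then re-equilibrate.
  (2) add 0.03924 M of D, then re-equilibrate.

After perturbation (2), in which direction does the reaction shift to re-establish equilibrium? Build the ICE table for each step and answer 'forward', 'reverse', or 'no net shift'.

Q₀ = 118.4 vs Keq = 1.5650e-04 ⇒ Q>K, reverse
Step 1:
                  M         D
  Initial    0.0366     4.335
  Change      4.334    -4.334
  Equil       4.371 6.8405e-04
  solve Keq expr → x = -4.334; check Q = 1.5650e-04
Then change container volume by factor 2 (V_new/V_old).
Step 2:
                  M         D
  Initial     2.185 3.4202e-04
  Change          0         0
  Equil       2.185 3.4202e-04
  solve Keq expr → x = 0; check Q = 1.5650e-04
Then add 0.03924 M of D.
Step 3:
                  M         D
  Initial     2.185   0.03958
  Change    0.03923  -0.03923
  Equil       2.225 3.4816e-04
  solve Keq expr → x = -0.03923; check Q = 1.5650e-04

Direction: reverse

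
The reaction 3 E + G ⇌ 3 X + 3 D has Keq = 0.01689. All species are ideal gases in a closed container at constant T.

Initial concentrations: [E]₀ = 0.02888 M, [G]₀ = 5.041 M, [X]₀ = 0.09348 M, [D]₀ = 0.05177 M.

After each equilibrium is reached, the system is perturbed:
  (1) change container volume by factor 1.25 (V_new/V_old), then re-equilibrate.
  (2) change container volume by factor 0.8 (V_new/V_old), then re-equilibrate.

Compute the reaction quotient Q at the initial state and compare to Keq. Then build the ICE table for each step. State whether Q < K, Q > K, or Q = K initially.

Q₀ = 9.3343e-04 vs Keq = 0.01689 ⇒ Q<K, forward
Step 1:
                  E         G         X         D
  init      0.02888     5.041   0.09348   0.05177
  Δ        -0.01314 -0.004381   0.01314   0.01314
  eq        0.01574     5.037    0.1066   0.06491
  solve Keq expr → x = 0.004381; check Q = 0.01689
Then change container volume by factor 1.25 (V_new/V_old).
Step 2:
                  E         G         X         D
  init      0.01259     4.029    0.0853   0.05193
  Δ       -0.001299 -4.3302e-04  0.001299  0.001299
  eq        0.01129     4.029    0.0866   0.05323
  solve Keq expr → x = 4.3302e-04; check Q = 0.01689
Then change container volume by factor 0.8 (V_new/V_old).
Step 3:
                  E         G         X         D
  init      0.01411     5.036    0.1082   0.06654
  Δ        0.001624 5.4127e-04 -0.001624 -0.001624
  eq        0.01574     5.037    0.1066   0.06491
  solve Keq expr → x = -5.4127e-04; check Q = 0.01689

Q₀ = 9.3343e-04; Q < K (proceeds forward)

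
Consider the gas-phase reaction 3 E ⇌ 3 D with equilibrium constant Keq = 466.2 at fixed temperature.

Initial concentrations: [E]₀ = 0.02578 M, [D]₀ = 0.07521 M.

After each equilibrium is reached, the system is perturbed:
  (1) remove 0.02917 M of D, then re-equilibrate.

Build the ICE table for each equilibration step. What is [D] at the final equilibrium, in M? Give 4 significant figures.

Q₀ = 24.83 vs Keq = 466.2 ⇒ Q<K, forward
Step 1:
                   E          D
  I          0.02578    0.07521
  C         -0.01424    0.01424
  E          0.01154    0.08945
  solve Keq expr → x = 0.004748; check Q = 466.2
Then remove 0.02917 M of D.
Step 2:
                   E          D
  I          0.01154    0.06028
  C        -0.003332   0.003332
  E         0.008204    0.06362
  solve Keq expr → x = 0.001111; check Q = 466.2

[D]_eq = 0.06362 M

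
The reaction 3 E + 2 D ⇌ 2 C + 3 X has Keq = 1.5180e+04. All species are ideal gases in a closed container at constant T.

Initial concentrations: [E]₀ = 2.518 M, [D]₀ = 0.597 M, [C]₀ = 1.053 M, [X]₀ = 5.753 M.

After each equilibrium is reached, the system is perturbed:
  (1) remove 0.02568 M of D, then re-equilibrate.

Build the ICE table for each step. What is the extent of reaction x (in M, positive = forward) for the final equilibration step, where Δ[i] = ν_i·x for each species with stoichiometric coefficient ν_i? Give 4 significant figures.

Q₀ = 37.1 vs Keq = 1.5180e+04 ⇒ Q<K, forward
Step 1:
                  E         D         C         X
  Initial     2.518     0.597     1.053     5.753
  Change    -0.7601   -0.5067    0.5067    0.7601
  Equil       1.758   0.09028      1.56     6.513
  solve Keq expr → x = 0.2534; check Q = 1.5180e+04
Then remove 0.02568 M of D.
Step 2:
                  E         D         C         X
  Initial     1.758    0.0646      1.56     6.513
  Change    0.03212   0.02141  -0.02141  -0.03212
  Equil        1.79   0.08601     1.538     6.481
  solve Keq expr → x = -0.01071; check Q = 1.5180e+04

x = -0.01071 M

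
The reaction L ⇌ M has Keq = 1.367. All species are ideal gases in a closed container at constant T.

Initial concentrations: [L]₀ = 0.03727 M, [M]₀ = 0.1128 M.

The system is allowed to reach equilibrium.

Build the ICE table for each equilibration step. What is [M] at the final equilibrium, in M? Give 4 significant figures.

[M]_eq = 0.08667 M

Q₀ = 3.027 vs Keq = 1.367 ⇒ Q>K, reverse
Step 1:
                   L          M
  init       0.03727     0.1128
  Δ          0.02613   -0.02613
  eq          0.0634    0.08667
  solve Keq expr → x = -0.02613; check Q = 1.367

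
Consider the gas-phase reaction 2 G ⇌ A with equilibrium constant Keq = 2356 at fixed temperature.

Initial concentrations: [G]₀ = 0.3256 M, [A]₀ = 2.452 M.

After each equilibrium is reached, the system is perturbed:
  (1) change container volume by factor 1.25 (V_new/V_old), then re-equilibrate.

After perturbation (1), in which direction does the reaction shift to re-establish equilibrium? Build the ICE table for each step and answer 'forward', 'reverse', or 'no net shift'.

Q₀ = 23.13 vs Keq = 2356 ⇒ Q<K, forward
Step 1:
                    G           A
  Initial      0.3256       2.452
  Change      -0.2924      0.1462
  Equil       0.03321       2.598
  solve Keq expr → x = 0.1462; check Q = 2356
Then change container volume by factor 1.25 (V_new/V_old).
Step 2:
                    G           A
  Initial     0.02657       2.079
  Change     0.003125   -0.001562
  Equil       0.02969       2.077
  solve Keq expr → x = -0.001562; check Q = 2356

Direction: reverse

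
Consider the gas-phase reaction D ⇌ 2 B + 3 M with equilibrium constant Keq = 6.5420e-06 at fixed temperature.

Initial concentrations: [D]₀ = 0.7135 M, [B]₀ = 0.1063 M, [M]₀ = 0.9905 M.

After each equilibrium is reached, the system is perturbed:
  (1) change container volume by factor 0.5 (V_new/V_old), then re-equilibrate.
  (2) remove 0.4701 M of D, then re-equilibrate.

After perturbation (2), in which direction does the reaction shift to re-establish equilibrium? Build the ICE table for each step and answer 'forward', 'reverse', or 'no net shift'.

Direction: reverse

Q₀ = 0.01539 vs Keq = 6.5420e-06 ⇒ Q>K, reverse
Step 1:
                   D          B          M
  I           0.7135     0.1063     0.9905
  C          0.05169    -0.1034    -0.1551
  E           0.7652    0.00293     0.8354
  solve Keq expr → x = -0.05169; check Q = 6.5420e-06
Then change container volume by factor 0.5 (V_new/V_old).
Step 2:
                   D          B          M
  I             1.53    0.00586      1.671
  C         0.002193  -0.004385  -0.006578
  E            1.533   0.001475      1.664
  solve Keq expr → x = -0.002193; check Q = 6.5420e-06
Then remove 0.4701 M of D.
Step 3:
                   D          B          M
  I            1.062   0.001475      1.664
  C       1.2318e-04 -2.4636e-04 -3.6954e-04
  E            1.063   0.001228      1.664
  solve Keq expr → x = -1.2318e-04; check Q = 6.5420e-06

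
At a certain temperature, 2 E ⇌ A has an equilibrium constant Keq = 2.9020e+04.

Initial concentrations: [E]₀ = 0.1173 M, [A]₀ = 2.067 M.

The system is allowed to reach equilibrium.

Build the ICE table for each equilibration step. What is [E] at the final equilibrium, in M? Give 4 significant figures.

Q₀ = 150.2 vs Keq = 2.9020e+04 ⇒ Q<K, forward
Step 1:
                    E           A
  Initial      0.1173       2.067
  Change      -0.1088     0.05438
  Equil       0.00855       2.121
  solve Keq expr → x = 0.05438; check Q = 2.9020e+04

[E]_eq = 0.00855 M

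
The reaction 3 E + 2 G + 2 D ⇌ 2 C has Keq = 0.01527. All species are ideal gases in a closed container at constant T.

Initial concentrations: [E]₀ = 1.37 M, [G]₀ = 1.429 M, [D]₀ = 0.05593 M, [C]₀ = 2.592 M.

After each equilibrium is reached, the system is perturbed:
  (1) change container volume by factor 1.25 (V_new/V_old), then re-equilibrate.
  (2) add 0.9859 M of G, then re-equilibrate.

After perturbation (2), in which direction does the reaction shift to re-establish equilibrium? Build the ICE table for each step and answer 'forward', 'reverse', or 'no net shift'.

Q₀ = 409 vs Keq = 0.01527 ⇒ Q>K, reverse
Step 1:
                   E          G          D          C
  Initial       1.37      1.429    0.05593      2.592
  Change       1.518      1.012      1.012     -1.012
  Equil        2.888      2.441      1.068       1.58
  solve Keq expr → x = -0.5059; check Q = 0.01527
Then change container volume by factor 1.25 (V_new/V_old).
Step 2:
                   E          G          D          C
  Initial       2.31      1.953     0.8542      1.264
  Change       0.251     0.1673     0.1673    -0.1673
  Equil        2.561       2.12      1.022      1.097
  solve Keq expr → x = -0.08367; check Q = 0.01527
Then add 0.9859 M of G.
Step 3:
                   E          G          D          C
  Initial      2.561      3.106      1.022      1.097
  Change     -0.1821    -0.1214    -0.1214     0.1214
  Equil        2.379      2.984     0.9001      1.218
  solve Keq expr → x = 0.06068; check Q = 0.01527

Direction: forward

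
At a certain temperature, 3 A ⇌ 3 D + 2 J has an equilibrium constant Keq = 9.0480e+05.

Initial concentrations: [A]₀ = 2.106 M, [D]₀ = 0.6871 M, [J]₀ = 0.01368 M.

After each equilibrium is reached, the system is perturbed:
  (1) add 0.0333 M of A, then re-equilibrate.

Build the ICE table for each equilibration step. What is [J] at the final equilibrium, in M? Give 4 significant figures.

[J]_eq = 1.416 M

Q₀ = 6.4992e-06 vs Keq = 9.0480e+05 ⇒ Q<K, forward
Step 1:
                   A          D          J
  I            2.106     0.6871    0.01368
  C            -2.07       2.07       1.38
  E          0.03558      2.758      1.394
  solve Keq expr → x = 0.6901; check Q = 9.0480e+05
Then add 0.0333 M of A.
Step 2:
                   A          D          J
  I          0.06888      2.758      1.394
  C         -0.03251    0.03251    0.02167
  E          0.03637       2.79      1.416
  solve Keq expr → x = 0.01084; check Q = 9.0480e+05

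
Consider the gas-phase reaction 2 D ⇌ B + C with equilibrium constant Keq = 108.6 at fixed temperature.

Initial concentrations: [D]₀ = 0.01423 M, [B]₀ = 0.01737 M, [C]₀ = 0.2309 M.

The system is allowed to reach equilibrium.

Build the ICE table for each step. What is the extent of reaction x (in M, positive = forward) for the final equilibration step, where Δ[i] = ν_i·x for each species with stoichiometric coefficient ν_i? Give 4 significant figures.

x = 0.003738 M

Q₀ = 19.81 vs Keq = 108.6 ⇒ Q<K, forward
Step 1:
                   D          B          C
  Initial    0.01423    0.01737     0.2309
  Change   -0.007477   0.003738   0.003738
  Equil     0.006753    0.02111     0.2346
  solve Keq expr → x = 0.003738; check Q = 108.6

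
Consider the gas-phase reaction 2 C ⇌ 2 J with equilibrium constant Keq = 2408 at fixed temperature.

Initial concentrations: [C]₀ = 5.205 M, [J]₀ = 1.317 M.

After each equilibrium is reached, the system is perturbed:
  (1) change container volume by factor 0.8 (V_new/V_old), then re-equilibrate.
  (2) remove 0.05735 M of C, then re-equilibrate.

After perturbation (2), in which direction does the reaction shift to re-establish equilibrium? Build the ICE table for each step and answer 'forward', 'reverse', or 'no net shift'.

Q₀ = 0.06402 vs Keq = 2408 ⇒ Q<K, forward
Step 1:
                    C           J
  init          5.205       1.317
  Δ            -5.075       5.075
  eq           0.1303       6.392
  solve Keq expr → x = 2.537; check Q = 2408
Then change container volume by factor 0.8 (V_new/V_old).
Step 2:
                    C           J
  init         0.1628        7.99
  Δ                 0           0
  eq           0.1628        7.99
  solve Keq expr → x = 0; check Q = 2408
Then remove 0.05735 M of C.
Step 3:
                    C           J
  init         0.1055        7.99
  Δ            0.0562     -0.0562
  eq           0.1617       7.933
  solve Keq expr → x = -0.0281; check Q = 2408

Direction: reverse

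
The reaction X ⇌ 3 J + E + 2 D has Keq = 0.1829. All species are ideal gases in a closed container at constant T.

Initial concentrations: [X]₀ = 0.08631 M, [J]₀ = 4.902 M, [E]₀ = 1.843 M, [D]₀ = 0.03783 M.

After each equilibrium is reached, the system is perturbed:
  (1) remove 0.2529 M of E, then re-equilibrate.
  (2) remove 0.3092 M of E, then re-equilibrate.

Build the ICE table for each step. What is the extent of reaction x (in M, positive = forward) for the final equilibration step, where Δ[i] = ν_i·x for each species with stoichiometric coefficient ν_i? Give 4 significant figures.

x = 5.6058e-04 M

Q₀ = 3.6 vs Keq = 0.1829 ⇒ Q>K, reverse
Step 1:
                    X           J           E           D
  I           0.08631       4.902       1.843     0.03783
  C           0.01423     -0.0427    -0.01423    -0.02847
  E            0.1005       4.859       1.829    0.009362
  solve Keq expr → x = -0.01423; check Q = 0.1829
Then remove 0.2529 M of E.
Step 2:
                    X           J           E           D
  I            0.1005       4.859       1.576    0.009362
  C       -3.5063e-04    0.001052  3.5063e-04  7.0126e-04
  E            0.1002        4.86       1.576     0.01006
  solve Keq expr → x = 3.5063e-04; check Q = 0.1829
Then remove 0.3092 M of E.
Step 3:
                    X           J           E           D
  I            0.1002        4.86       1.267     0.01006
  C       -5.6058e-04    0.001682  5.6058e-04    0.001121
  E           0.09963       4.862       1.268     0.01118
  solve Keq expr → x = 5.6058e-04; check Q = 0.1829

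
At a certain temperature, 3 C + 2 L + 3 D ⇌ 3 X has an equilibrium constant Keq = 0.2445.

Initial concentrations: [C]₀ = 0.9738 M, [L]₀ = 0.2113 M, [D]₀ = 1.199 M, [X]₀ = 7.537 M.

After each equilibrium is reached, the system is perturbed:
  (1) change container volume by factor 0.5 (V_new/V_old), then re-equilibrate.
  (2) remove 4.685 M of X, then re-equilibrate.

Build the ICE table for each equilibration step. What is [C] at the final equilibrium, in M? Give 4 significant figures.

Q₀ = 6025 vs Keq = 0.2445 ⇒ Q>K, reverse
Step 1:
                   C          L          D          X
  I           0.9738     0.2113      1.199      7.537
  C            1.691      1.127      1.691     -1.691
  E            2.664      1.338       2.89      5.846
  solve Keq expr → x = -0.5635; check Q = 0.2445
Then change container volume by factor 0.5 (V_new/V_old).
Step 2:
                   C          L          D          X
  I            5.329      2.677      5.779      11.69
  C           -1.608     -1.072     -1.608      1.608
  E            3.721      1.605      4.171       13.3
  solve Keq expr → x = 0.536; check Q = 0.2445
Then remove 4.685 M of X.
Step 3:
                   C          L          D          X
  I            3.721      1.605      4.171      8.616
  C          -0.4522    -0.3015    -0.4522     0.4522
  E            3.268      1.303      3.719      9.068
  solve Keq expr → x = 0.1507; check Q = 0.2445

[C]_eq = 3.268 M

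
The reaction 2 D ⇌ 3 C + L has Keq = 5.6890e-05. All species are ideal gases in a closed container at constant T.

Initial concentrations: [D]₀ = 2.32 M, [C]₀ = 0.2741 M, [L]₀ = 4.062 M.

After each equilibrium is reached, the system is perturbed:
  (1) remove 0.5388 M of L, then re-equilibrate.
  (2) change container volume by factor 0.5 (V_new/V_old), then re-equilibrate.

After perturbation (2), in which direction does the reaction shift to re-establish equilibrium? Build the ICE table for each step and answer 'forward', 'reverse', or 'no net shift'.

Direction: reverse

Q₀ = 0.01554 vs Keq = 5.6890e-05 ⇒ Q>K, reverse
Step 1:
                   D          C          L
  init          2.32     0.2741      4.062
  Δ           0.1532    -0.2297   -0.07658
  eq           2.473    0.04436      3.985
  solve Keq expr → x = -0.07658; check Q = 5.6890e-05
Then remove 0.5388 M of L.
Step 2:
                   D          C          L
  init         2.473    0.04436      3.447
  Δ        -0.001453   0.002179 7.2641e-04
  eq           2.472    0.04654      3.447
  solve Keq expr → x = 7.2641e-04; check Q = 5.6890e-05
Then change container volume by factor 0.5 (V_new/V_old).
Step 3:
                   D          C          L
  init         4.943    0.09308      6.895
  Δ          0.02282   -0.03423   -0.01141
  eq           4.966    0.05885      6.883
  solve Keq expr → x = -0.01141; check Q = 5.6890e-05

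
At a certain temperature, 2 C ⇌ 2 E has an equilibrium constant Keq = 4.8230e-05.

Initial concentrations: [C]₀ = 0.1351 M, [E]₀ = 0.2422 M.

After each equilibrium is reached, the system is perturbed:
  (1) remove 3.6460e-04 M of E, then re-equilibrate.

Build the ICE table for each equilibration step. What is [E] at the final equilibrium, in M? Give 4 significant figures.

[E]_eq = 0.0026 M

Q₀ = 3.214 vs Keq = 4.8230e-05 ⇒ Q>K, reverse
Step 1:
                  C         E
  init       0.1351    0.2422
  Δ          0.2396   -0.2396
  eq         0.3747  0.002602
  solve Keq expr → x = -0.1198; check Q = 4.8230e-05
Then remove 3.6460e-04 M of E.
Step 2:
                  C         E
  init       0.3747  0.002238
  Δ       -3.6209e-04 3.6209e-04
  eq         0.3743    0.0026
  solve Keq expr → x = 1.8104e-04; check Q = 4.8230e-05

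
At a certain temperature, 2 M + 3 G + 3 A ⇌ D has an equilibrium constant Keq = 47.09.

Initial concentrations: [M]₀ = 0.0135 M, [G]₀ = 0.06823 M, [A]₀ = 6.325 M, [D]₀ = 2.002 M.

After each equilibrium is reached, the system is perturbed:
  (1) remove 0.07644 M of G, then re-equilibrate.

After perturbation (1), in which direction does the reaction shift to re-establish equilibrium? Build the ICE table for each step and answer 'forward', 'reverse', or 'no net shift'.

Direction: reverse

Q₀ = 1.3667e+05 vs Keq = 47.09 ⇒ Q>K, reverse
Step 1:
                    M           G           A           D
  I            0.0135     0.06823       6.325       2.002
  C            0.1034      0.1551      0.1551     -0.0517
  E            0.1169      0.2233        6.48        1.95
  solve Keq expr → x = -0.0517; check Q = 47.09
Then remove 0.07644 M of G.
Step 2:
                    M           G           A           D
  I            0.1169      0.1469        6.48        1.95
  C           0.02921     0.04381     0.04381     -0.0146
  E            0.1461      0.1907       6.524       1.936
  solve Keq expr → x = -0.0146; check Q = 47.09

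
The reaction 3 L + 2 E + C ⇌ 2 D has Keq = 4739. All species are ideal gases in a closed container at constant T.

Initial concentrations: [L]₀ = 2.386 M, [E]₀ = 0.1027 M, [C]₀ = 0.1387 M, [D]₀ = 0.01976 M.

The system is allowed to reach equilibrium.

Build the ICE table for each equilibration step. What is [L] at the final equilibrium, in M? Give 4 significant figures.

Q₀ = 0.01965 vs Keq = 4739 ⇒ Q<K, forward
Step 1:
                    L           E           C           D
  I             2.386      0.1027      0.1387     0.01976
  C           -0.1514     -0.1009    -0.05047      0.1009
  E             2.235    0.001767     0.08823      0.1207
  solve Keq expr → x = 0.05047; check Q = 4739

[L]_eq = 2.235 M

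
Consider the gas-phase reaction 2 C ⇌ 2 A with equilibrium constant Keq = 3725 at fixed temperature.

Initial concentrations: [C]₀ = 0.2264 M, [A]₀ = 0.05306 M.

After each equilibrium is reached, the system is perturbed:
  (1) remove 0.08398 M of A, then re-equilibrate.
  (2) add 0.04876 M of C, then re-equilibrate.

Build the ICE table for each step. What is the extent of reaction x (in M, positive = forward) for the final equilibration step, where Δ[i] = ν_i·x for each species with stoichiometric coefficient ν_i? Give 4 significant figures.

Q₀ = 0.05493 vs Keq = 3725 ⇒ Q<K, forward
Step 1:
                  C         A
  init       0.2264   0.05306
  Δ         -0.2219    0.2219
  eq       0.004505     0.275
  solve Keq expr → x = 0.1109; check Q = 3725
Then remove 0.08398 M of A.
Step 2:
                  C         A
  init     0.004505     0.191
  Δ       -0.001354  0.001354
  eq       0.003151    0.1923
  solve Keq expr → x = 6.7690e-04; check Q = 3725
Then add 0.04876 M of C.
Step 3:
                  C         A
  init      0.05191    0.1923
  Δ        -0.04797   0.04797
  eq       0.003937    0.2403
  solve Keq expr → x = 0.02399; check Q = 3725

x = 0.02399 M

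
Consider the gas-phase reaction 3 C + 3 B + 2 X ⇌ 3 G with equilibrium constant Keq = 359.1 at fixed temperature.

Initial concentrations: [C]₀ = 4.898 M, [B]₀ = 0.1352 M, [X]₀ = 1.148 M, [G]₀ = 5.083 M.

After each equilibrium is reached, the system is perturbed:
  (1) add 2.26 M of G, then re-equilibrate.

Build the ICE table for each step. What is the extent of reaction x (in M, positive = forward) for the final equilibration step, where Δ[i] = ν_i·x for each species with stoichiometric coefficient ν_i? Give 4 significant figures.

Q₀ = 343.2 vs Keq = 359.1 ⇒ Q<K, forward
Step 1:
                    C           B           X           G
  init          4.898      0.1352       1.148       5.083
  Δ         -0.001838   -0.001838   -0.001226    0.001838
  eq            4.896      0.1334       1.147       5.085
  solve Keq expr → x = 6.1279e-04; check Q = 359.1
Then add 2.26 M of G.
Step 2:
                    C           B           X           G
  init          4.896      0.1334       1.147       7.345
  Δ           0.05216     0.05216     0.03477    -0.05216
  eq            4.948      0.1855       1.182       7.293
  solve Keq expr → x = -0.01739; check Q = 359.1

x = -0.01739 M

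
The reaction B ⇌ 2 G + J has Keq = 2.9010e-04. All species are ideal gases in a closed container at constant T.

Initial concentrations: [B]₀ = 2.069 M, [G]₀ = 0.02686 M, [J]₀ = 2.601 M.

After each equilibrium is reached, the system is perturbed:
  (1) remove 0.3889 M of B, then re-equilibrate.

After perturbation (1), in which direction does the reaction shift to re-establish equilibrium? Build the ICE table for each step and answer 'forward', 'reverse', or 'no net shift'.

Direction: reverse

Q₀ = 9.0697e-04 vs Keq = 2.9010e-04 ⇒ Q>K, reverse
Step 1:
                    B           G           J
  Initial       2.069     0.02686       2.601
  Change     0.005815    -0.01163   -0.005815
  Equil         2.075     0.01523       2.595
  solve Keq expr → x = -0.005815; check Q = 2.9010e-04
Then remove 0.3889 M of B.
Step 2:
                    B           G           J
  Initial       1.686     0.01523       2.595
  Change   7.4812e-04   -0.001496 -7.4812e-04
  Equil         1.687     0.01373       2.594
  solve Keq expr → x = -7.4812e-04; check Q = 2.9010e-04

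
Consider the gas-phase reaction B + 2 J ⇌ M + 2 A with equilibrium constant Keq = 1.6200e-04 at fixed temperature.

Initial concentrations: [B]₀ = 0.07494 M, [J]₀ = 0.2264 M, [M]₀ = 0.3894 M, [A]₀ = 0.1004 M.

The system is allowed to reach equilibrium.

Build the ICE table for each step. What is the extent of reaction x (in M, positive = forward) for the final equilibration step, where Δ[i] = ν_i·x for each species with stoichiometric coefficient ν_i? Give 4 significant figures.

x = -0.04895 M

Q₀ = 1.022 vs Keq = 1.6200e-04 ⇒ Q>K, reverse
Step 1:
                  B         J         M         A
  init      0.07494    0.2264    0.3894    0.1004
  Δ         0.04895   0.09791  -0.04895  -0.09791
  eq         0.1239    0.3243    0.3404   0.00249
  solve Keq expr → x = -0.04895; check Q = 1.6200e-04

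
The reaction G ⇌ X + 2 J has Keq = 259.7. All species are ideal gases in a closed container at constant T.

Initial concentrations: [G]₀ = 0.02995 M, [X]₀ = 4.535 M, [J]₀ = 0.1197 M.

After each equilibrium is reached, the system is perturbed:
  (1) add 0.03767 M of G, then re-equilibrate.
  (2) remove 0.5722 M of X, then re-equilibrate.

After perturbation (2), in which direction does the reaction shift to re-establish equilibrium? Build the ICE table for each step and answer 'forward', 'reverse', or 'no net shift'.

Q₀ = 2.17 vs Keq = 259.7 ⇒ Q<K, forward
Step 1:
                  G         X         J
  I         0.02995     4.535    0.1197
  C        -0.02939   0.02939   0.05878
  E       5.5988e-04     4.564    0.1785
  solve Keq expr → x = 0.02939; check Q = 259.7
Then add 0.03767 M of G.
Step 2:
                  G         X         J
  I         0.03823     4.564    0.1785
  C         -0.0371    0.0371    0.0742
  E        0.001131     4.601    0.2527
  solve Keq expr → x = 0.0371; check Q = 259.7
Then remove 0.5722 M of X.
Step 3:
                  G         X         J
  I        0.001131     4.029    0.2527
  C       -1.3847e-04 1.3847e-04 2.7693e-04
  E       9.9279e-04     4.029     0.253
  solve Keq expr → x = 1.3847e-04; check Q = 259.7

Direction: forward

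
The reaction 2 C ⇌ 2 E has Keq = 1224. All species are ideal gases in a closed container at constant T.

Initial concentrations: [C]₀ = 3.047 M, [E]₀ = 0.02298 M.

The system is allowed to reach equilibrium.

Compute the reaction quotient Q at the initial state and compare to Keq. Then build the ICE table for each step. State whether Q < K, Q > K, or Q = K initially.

Q₀ = 5.6879e-05 vs Keq = 1224 ⇒ Q<K, forward
Step 1:
                    C           E
  I             3.047     0.02298
  C            -2.962       2.962
  E           0.08531       2.985
  solve Keq expr → x = 1.481; check Q = 1224

Q₀ = 5.6879e-05; Q < K (proceeds forward)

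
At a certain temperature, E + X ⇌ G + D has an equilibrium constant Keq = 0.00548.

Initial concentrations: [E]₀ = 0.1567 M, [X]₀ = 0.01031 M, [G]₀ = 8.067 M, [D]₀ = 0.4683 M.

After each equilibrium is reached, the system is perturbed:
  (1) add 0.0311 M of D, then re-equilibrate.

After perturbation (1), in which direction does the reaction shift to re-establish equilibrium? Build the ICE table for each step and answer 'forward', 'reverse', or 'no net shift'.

Direction: reverse

Q₀ = 2338 vs Keq = 0.00548 ⇒ Q>K, reverse
Step 1:
                    E           X           G           D
  Initial      0.1567     0.01031       8.067      0.4683
  Change       0.4681      0.4681     -0.4681     -0.4681
  Equil        0.6248      0.4784       7.599  2.1555e-04
  solve Keq expr → x = -0.4681; check Q = 0.00548
Then add 0.0311 M of D.
Step 2:
                    E           X           G           D
  Initial      0.6248      0.4784       7.599     0.03132
  Change      0.03107     0.03107    -0.03107    -0.03107
  Equil        0.6559      0.5095       7.568  2.4196e-04
  solve Keq expr → x = -0.03107; check Q = 0.00548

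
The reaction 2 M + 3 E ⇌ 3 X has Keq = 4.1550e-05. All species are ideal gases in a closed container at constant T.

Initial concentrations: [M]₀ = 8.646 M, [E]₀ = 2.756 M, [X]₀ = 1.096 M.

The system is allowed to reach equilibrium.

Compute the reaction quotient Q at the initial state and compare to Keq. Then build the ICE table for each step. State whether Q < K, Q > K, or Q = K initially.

Q₀ = 8.4132e-04; Q > K (proceeds reverse)

Q₀ = 8.4132e-04 vs Keq = 4.1550e-05 ⇒ Q>K, reverse
Step 1:
                   M          E          X
  I            8.646      2.756      1.096
  C           0.3951     0.5926    -0.5926
  E            9.041      3.349     0.5034
  solve Keq expr → x = -0.1975; check Q = 4.1550e-05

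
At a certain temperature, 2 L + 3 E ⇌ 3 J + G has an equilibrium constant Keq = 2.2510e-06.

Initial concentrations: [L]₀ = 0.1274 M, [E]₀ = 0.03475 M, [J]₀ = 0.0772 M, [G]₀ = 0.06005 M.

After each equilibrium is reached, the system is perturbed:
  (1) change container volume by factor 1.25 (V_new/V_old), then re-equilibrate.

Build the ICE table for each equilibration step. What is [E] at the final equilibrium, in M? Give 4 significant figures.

Q₀ = 40.57 vs Keq = 2.2510e-06 ⇒ Q>K, reverse
Step 1:
                    L           E           J           G
  init         0.1274     0.03475      0.0772     0.06005
  Δ           0.05053      0.0758     -0.0758    -0.02527
  eq           0.1779      0.1105    0.001404     0.03478
  solve Keq expr → x = -0.02527; check Q = 2.2510e-06
Then change container volume by factor 1.25 (V_new/V_old).
Step 2:
                    L           E           J           G
  init         0.1423     0.08844    0.001123     0.02783
  Δ        5.2664e-05  7.8996e-05 -7.8996e-05 -2.6332e-05
  eq           0.1424     0.08852    0.001044      0.0278
  solve Keq expr → x = -2.6332e-05; check Q = 2.2510e-06

[E]_eq = 0.08852 M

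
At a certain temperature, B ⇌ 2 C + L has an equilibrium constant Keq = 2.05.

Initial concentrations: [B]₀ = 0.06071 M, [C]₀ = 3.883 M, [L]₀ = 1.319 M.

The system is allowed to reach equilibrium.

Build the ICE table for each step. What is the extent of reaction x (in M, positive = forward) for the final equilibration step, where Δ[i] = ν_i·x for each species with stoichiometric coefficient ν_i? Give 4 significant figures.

Q₀ = 327.6 vs Keq = 2.05 ⇒ Q>K, reverse
Step 1:
                   B          C          L
  I          0.06071      3.883      1.319
  C           0.8849      -1.77    -0.8849
  E           0.9456      2.113     0.4341
  solve Keq expr → x = -0.8849; check Q = 2.05

x = -0.8849 M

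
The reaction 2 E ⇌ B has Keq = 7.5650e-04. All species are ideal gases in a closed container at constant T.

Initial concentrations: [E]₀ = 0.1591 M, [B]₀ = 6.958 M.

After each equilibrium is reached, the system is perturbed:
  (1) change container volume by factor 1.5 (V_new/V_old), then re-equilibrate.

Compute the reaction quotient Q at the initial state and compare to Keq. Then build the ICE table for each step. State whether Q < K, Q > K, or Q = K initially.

Q₀ = 274.9; Q > K (proceeds reverse)

Q₀ = 274.9 vs Keq = 7.5650e-04 ⇒ Q>K, reverse
Step 1:
                    E           B
  I            0.1591       6.958
  C             13.63      -6.814
  E             13.79      0.1438
  solve Keq expr → x = -6.814; check Q = 7.5650e-04
Then change container volume by factor 1.5 (V_new/V_old).
Step 2:
                    E           B
  I             9.192     0.09587
  C           0.06218    -0.03109
  E             9.254     0.06478
  solve Keq expr → x = -0.03109; check Q = 7.5650e-04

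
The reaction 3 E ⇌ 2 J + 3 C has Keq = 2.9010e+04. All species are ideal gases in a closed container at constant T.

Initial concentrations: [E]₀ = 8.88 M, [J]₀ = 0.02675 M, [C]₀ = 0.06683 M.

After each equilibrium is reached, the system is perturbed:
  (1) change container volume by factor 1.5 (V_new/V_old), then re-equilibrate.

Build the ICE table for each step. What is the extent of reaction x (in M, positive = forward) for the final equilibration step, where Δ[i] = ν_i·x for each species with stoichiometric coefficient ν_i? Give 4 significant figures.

Q₀ = 3.0502e-10 vs Keq = 2.9010e+04 ⇒ Q<K, forward
Step 1:
                   E          J          C
  Initial       8.88    0.02675    0.06683
  Change      -8.065      5.377      8.065
  Equil       0.8149      5.403      8.132
  solve Keq expr → x = 2.688; check Q = 2.9010e+04
Then change container volume by factor 1.5 (V_new/V_old).
Step 2:
                   E          J          C
  Initial     0.5433      3.602      5.421
  Change      -0.114    0.07602      0.114
  Equil       0.4293      3.678      5.535
  solve Keq expr → x = 0.03801; check Q = 2.9010e+04

x = 0.03801 M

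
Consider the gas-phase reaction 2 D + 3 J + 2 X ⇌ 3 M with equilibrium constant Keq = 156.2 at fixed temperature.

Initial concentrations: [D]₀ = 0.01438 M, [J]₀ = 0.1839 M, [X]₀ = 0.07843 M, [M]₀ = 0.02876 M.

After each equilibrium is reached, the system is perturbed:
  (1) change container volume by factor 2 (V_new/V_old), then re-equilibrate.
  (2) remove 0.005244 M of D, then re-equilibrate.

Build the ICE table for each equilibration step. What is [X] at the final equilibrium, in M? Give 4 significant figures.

Q₀ = 3007 vs Keq = 156.2 ⇒ Q>K, reverse
Step 1:
                  D         J         X         M
  I         0.01438    0.1839   0.07843   0.02876
  C         0.00817   0.01226   0.00817  -0.01226
  E         0.02255    0.1962    0.0866    0.0165
  solve Keq expr → x = -0.004085; check Q = 156.2
Then change container volume by factor 2 (V_new/V_old).
Step 2:
                  D         J         X         M
  I         0.01128   0.09808    0.0433  0.008252
  C        0.002758  0.004137  0.002758 -0.004137
  E         0.01403    0.1022   0.04606  0.004115
  solve Keq expr → x = -0.001379; check Q = 156.2
Then remove 0.005244 M of D.
Step 3:
                  D         J         X         M
  I        0.008789    0.1022   0.04606  0.004115
  C       6.0655e-04 9.0982e-04 6.0655e-04 -9.0982e-04
  E        0.009396    0.1031   0.04666  0.003205
  solve Keq expr → x = -3.0327e-04; check Q = 156.2

[X]_eq = 0.04666 M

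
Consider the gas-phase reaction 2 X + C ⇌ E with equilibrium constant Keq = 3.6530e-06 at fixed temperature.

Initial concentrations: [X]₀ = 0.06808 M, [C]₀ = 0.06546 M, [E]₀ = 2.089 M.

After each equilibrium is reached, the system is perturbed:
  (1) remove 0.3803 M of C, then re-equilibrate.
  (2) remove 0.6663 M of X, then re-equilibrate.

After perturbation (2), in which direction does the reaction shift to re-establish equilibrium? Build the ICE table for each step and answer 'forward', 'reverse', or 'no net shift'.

Q₀ = 6885 vs Keq = 3.6530e-06 ⇒ Q>K, reverse
Step 1:
                    X           C           E
  I           0.06808     0.06546       2.089
  C             4.178       2.089      -2.089
  E             4.246       2.154  1.4187e-04
  solve Keq expr → x = -2.089; check Q = 3.6530e-06
Then remove 0.3803 M of C.
Step 2:
                    X           C           E
  I             4.246       1.774  1.4187e-04
  C        5.0078e-05  2.5039e-05 -2.5039e-05
  E             4.246       1.774  1.1683e-04
  solve Keq expr → x = -2.5039e-05; check Q = 3.6530e-06
Then remove 0.6663 M of X.
Step 3:
                    X           C           E
  I              3.58       1.774  1.1683e-04
  C        6.7571e-05  3.3785e-05 -3.3785e-05
  E              3.58       1.774  8.3041e-05
  solve Keq expr → x = -3.3785e-05; check Q = 3.6530e-06

Direction: reverse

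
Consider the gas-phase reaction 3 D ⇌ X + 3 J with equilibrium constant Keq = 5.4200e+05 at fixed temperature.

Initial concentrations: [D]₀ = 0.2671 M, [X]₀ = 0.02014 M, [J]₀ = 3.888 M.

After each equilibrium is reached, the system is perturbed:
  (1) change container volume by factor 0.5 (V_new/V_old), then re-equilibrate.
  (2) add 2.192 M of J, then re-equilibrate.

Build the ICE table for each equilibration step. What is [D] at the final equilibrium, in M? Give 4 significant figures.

Q₀ = 62.12 vs Keq = 5.4200e+05 ⇒ Q<K, forward
Step 1:
                   D          X          J
  I           0.2671    0.02014      3.888
  C          -0.2435    0.08116     0.2435
  E          0.02362     0.1013      4.131
  solve Keq expr → x = 0.08116; check Q = 5.4200e+05
Then change container volume by factor 0.5 (V_new/V_old).
Step 2:
                   D          X          J
  I          0.04724     0.2026      8.263
  C          0.01181  -0.003936   -0.01181
  E          0.05905     0.1987      8.251
  solve Keq expr → x = -0.003936; check Q = 5.4200e+05
Then add 2.192 M of J.
Step 3:
                   D          X          J
  I          0.05905     0.1987      10.44
  C          0.01495  -0.004984   -0.01495
  E            0.074     0.1937      10.43
  solve Keq expr → x = -0.004984; check Q = 5.4200e+05

[D]_eq = 0.074 M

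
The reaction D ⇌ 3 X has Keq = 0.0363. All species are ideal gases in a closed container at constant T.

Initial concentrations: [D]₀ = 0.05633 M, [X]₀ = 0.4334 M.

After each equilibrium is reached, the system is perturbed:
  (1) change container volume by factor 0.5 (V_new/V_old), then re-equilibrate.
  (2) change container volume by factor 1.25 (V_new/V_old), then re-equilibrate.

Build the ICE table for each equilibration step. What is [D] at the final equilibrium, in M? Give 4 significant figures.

Q₀ = 1.445 vs Keq = 0.0363 ⇒ Q>K, reverse
Step 1:
                   D          X
  Initial    0.05633     0.4334
  Change     0.08674    -0.2602
  Equil       0.1431     0.1732
  solve Keq expr → x = -0.08674; check Q = 0.0363
Then change container volume by factor 0.5 (V_new/V_old).
Step 2:
                   D          X
  Initial     0.2861     0.3464
  Change     0.03952    -0.1185
  Equil       0.3257     0.2278
  solve Keq expr → x = -0.03952; check Q = 0.0363
Then change container volume by factor 1.25 (V_new/V_old).
Step 3:
                   D          X
  Initial     0.2605     0.1822
  Change   -0.008929    0.02679
  Equil       0.2516      0.209
  solve Keq expr → x = 0.008929; check Q = 0.0363

[D]_eq = 0.2516 M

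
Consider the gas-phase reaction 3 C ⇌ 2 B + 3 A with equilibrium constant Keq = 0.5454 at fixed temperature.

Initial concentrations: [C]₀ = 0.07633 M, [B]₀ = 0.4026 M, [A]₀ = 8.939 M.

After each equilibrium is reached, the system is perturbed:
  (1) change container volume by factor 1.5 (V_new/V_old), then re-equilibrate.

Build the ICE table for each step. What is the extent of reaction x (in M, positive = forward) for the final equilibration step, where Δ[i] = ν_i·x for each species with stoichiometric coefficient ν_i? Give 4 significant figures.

x = 0.002483 M

Q₀ = 2.6033e+05 vs Keq = 0.5454 ⇒ Q>K, reverse
Step 1:
                    C           B           A
  I           0.07633      0.4026       8.939
  C            0.5796     -0.3864     -0.5796
  E            0.6559     0.01623       8.359
  solve Keq expr → x = -0.1932; check Q = 0.5454
Then change container volume by factor 1.5 (V_new/V_old).
Step 2:
                    C           B           A
  I            0.4373     0.01082       5.573
  C         -0.007448    0.004966    0.007448
  E            0.4298     0.01579        5.58
  solve Keq expr → x = 0.002483; check Q = 0.5454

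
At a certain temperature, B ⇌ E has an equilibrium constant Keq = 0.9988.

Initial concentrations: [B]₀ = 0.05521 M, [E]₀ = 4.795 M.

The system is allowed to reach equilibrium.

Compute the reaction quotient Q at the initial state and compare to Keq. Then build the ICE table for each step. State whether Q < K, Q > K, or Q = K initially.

Q₀ = 86.85 vs Keq = 0.9988 ⇒ Q>K, reverse
Step 1:
                  B         E
  Initial   0.05521     4.795
  Change      2.371    -2.371
  Equil       2.427     2.424
  solve Keq expr → x = -2.371; check Q = 0.9988

Q₀ = 86.85; Q > K (proceeds reverse)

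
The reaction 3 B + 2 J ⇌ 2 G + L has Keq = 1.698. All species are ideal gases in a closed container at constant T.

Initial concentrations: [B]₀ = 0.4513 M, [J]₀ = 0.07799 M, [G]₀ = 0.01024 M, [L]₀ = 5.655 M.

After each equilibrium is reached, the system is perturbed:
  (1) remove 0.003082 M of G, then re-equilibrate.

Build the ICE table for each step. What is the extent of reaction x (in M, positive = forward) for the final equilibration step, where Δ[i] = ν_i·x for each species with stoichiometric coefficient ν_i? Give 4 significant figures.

Q₀ = 1.061 vs Keq = 1.698 ⇒ Q<K, forward
Step 1:
                   B          J          G          L
  Initial     0.4513    0.07799    0.01024      5.655
  Change   -0.003315   -0.00221    0.00221   0.001105
  Equil        0.448    0.07578    0.01245      5.656
  solve Keq expr → x = 0.001105; check Q = 1.698
Then remove 0.003082 M of G.
Step 2:
                   B          J          G          L
  Initial      0.448    0.07578   0.009368      5.656
  Change   -0.003773  -0.002516   0.002516   0.001258
  Equil       0.4442    0.07326    0.01188      5.657
  solve Keq expr → x = 0.001258; check Q = 1.698

x = 0.001258 M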